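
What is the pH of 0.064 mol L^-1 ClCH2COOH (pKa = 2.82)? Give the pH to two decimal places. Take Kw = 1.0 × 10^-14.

pH = 2.04

ClCH2COOH ⇌ ClCH2COO- + H+
Ka = 10^(−2.82) = 1.51 × 10^-3
Ka = x²/(0.064 − x) = 1.51 × 10^-3
x is not negligible relative to C₀; solve x² + 0.00151·x − 9.66e-05 = 0.
x = [−0.00151 + √(0.00151² + 0.000387)]/2 = 9.10 × 10^-3 M
pH = −log[H+] = −log(9.10 × 10^-3) = 2.04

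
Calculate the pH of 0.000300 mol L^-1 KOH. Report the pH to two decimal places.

pH = 10.48

KOH is a strong base; [OH-] = 0.0003 M.
pOH = -log(0.0003) = 3.52
pH = 14.00 - 3.52 = 10.48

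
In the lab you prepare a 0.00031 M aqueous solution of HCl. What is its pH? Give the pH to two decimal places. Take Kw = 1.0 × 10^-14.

HCl is a strong acid and dissociates completely, so [H+] = 0.00031 M.
pH = -log(0.00031) = 3.51

pH = 3.51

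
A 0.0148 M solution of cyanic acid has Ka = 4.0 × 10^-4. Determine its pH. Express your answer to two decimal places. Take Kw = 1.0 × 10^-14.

pH = 2.65

HOCN ⇌ OCN- + H+
Let x = [H+] at equilibrium. Ka = x²/(0.0148 − x).
x is not negligible relative to C₀; solve x² + 0.0004·x − 5.92e-06 = 0.
x = (−Ka + √(Ka² + 4·Ka·C₀))/2 = 2.24 × 10^-3 M
pH = −log[H+] = −log(2.24 × 10^-3) = 2.65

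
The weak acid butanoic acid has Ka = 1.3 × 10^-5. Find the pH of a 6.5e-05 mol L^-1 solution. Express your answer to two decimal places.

CH3(CH2)2COOH ⇌ CH3(CH2)2COO- + H+
Ka = [H+]²/(6.5e-05 − [H+]) = 1.3 × 10^-5
[H+] is not negligible relative to C₀; solve [H+]² + 1.3e-05·[H+] − 8.45e-10 = 0.
[H+] = (−Ka + √(Ka² + 4·Ka·C₀))/2 = 2.33 × 10^-5 M
pH = −log(2.33 × 10^-5) = 4.63

pH = 4.63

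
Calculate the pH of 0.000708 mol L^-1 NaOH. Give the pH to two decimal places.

pH = 10.85

NaOH is a strong base; [OH-] = 0.000708 M.
pOH = -log(0.000708) = 3.15
pH = 14.00 - 3.15 = 10.85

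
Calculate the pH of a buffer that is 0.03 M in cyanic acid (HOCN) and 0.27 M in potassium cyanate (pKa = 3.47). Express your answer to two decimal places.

pH = 4.42

Henderson–Hasselbalch: pH = pKa + log([OCN-]/[HOCN]) = 3.47 + log(0.27/0.03)
pH = 3.47 + (+0.954) = 4.42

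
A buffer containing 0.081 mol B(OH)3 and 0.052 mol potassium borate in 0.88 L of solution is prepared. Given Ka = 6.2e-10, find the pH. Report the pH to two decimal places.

pH = 9.02

pKa = −log(6.2 × 10^-10) = 9.208
pH = pKa + log([A⁻]/[HA]) = 9.208 + log(0.052/0.081)
pH = 9.208 + (-0.192) = 9.02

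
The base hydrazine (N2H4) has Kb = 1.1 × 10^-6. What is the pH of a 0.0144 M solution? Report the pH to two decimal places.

N2H4 + H2O ⇌ N2H5+ + OH-
Let x = [OH-] at equilibrium. Kb = x²/(0.0144 − x).
Since Kb ≪ C₀, x ≈ √(Kb·C₀) = 1.26 × 10^-4 M.
Check: 0.87% ionized — well under 5%, approximation valid.
pOH = 3.90, so pH = 14.00 − pOH = 10.10

pH = 10.10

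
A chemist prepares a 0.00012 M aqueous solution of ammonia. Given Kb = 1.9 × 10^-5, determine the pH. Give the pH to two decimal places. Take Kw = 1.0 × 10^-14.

NH3 + H2O ⇌ NH4+ + OH-
Kb = x²/(0.00012 − x) = 1.9 × 10^-5
x is not negligible relative to C₀; solve x² + 1.9e-05·x − 2.28e-09 = 0.
x = (−Kb + √(Kb² + 4·Kb·C₀))/2 = 3.92 × 10^-5 M
pOH = −log(3.92 × 10^-5) = 4.41; pH = 14.00 − 4.41 = 9.59

pH = 9.59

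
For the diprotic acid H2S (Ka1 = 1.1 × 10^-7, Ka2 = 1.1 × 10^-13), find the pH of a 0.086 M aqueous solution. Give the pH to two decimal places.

Since Ka1 ≫ Ka2, the first ionization dominates [H+].
Ka1 = x²/(0.086 − x) = 1.1 × 10^-7
x ≈ √(1.1 × 10^-7 × 0.086) = 9.73 × 10^-5 M
pH = −log(9.73 × 10^-5) = 4.01

pH = 4.01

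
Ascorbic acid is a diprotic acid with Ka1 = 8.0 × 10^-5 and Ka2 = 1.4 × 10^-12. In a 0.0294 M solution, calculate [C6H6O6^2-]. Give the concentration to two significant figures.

1.4 × 10^-12 M

First ionization gives [H+] ≈ [HC6H6O6-] = 1.49 × 10^-3 M.
Second step: Ka2 = [H+][C6H6O6^2-]/[HC6H6O6-] ≈ [C6H6O6^2-] (since [H+] ≈ [HC6H6O6-]).
So [C6H6O6^2-] ≈ Ka2.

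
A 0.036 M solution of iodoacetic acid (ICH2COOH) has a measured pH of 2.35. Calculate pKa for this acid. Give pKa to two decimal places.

[H+] = 10^(-2.35) = 4.47 × 10^-3 M
At equilibrium [HA] = 0.036 − 4.47 × 10^-3 = 3.15 × 10^-2 M
Ka = [H+][A-]/[HA] = (4.47 × 10^-3)² / 3.15 × 10^-2 = 6.34 × 10^-4
pKa = -log(6.34 × 10^-4) = 3.20

pKa = 3.20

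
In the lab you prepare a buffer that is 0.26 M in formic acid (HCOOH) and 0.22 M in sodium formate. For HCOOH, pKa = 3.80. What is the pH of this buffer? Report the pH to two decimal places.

pH = 3.73

Henderson–Hasselbalch: pH = pKa + log([HCOO-]/[HCOOH]) = 3.80 + log(0.22/0.26)
pH = 3.80 + (-0.073) = 3.73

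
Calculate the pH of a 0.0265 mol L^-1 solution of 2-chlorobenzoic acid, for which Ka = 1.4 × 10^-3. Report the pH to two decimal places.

ClC6H4COOH ⇌ ClC6H4COO- + H+
Ka = [H+]²/(0.0265 − [H+]) = 1.4 × 10^-3
[H+] is not negligible relative to C₀; solve [H+]² + 0.0014·[H+] − 3.71e-05 = 0.
[H+] = (−Ka + √(Ka² + 4·Ka·C₀))/2 = 5.43 × 10^-3 M
pH = −log[H+] = −log(5.43 × 10^-3) = 2.27

pH = 2.27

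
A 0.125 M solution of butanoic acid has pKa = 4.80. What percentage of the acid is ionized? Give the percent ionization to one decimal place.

CH3(CH2)2COOH ⇌ CH3(CH2)2COO- + H+; let x = [H+] at equilibrium.
Ka = 10^(−4.80) = 1.58 × 10^-5
x ≈ √(Ka·C₀) = √(1.58 × 10^-5 × 0.125) = 1.41 × 10^-3 M
Fraction ionized = 1.41 × 10^-3 / 0.125 = 0.0113 → 1.1%

1.1%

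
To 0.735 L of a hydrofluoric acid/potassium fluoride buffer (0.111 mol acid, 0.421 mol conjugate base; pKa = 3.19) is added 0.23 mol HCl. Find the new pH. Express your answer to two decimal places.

pH = 2.94

After neutralization: n(HF) = 0.341 mol, n(F-) = 0.191 mol.
Henderson–Hasselbalch with mole ratio 0.191/0.341: pH = 3.19 + (-0.252)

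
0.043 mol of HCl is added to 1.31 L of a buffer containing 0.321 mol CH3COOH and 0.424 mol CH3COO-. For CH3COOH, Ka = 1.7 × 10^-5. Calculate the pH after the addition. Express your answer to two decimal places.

pH = 4.79

After neutralization: n(CH3COOH) = 0.364 mol, n(CH3COO-) = 0.381 mol.
pKa = −log(1.7 × 10^-5) = 4.770
Henderson–Hasselbalch with mole ratio 0.381/0.364: pH = 4.770 + (+0.020)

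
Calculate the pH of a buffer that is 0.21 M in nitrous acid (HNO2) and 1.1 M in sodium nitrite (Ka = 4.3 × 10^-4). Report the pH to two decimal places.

pKa = −log(4.3 × 10^-4) = 3.367
Henderson–Hasselbalch: pH = pKa + log([NO2-]/[HNO2]) = 3.367 + log(1.1/0.21)
pH = 3.367 + (+0.719) = 4.09

pH = 4.09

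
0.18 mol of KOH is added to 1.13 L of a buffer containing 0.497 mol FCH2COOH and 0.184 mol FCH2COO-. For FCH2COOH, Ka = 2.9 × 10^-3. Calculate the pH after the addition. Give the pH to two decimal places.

pH = 2.60

OH- converts FCH2COOH to FCH2COO-: FCH2COOH → 0.317 mol, FCH2COO- → 0.364 mol.
pKa = −log(2.9 × 10^-3) = 2.538
pH = pKa + log(n_FCH2COO-/n_FCH2COOH) = 2.538 + log(0.364/0.317) = 2.538 + (+0.060)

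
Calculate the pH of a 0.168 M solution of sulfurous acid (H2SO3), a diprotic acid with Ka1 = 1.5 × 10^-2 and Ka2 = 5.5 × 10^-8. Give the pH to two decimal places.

pH = 1.36

Since Ka1 ≫ Ka2, the first ionization dominates [H+].
Ka1 = x²/(0.168 − x) = 1.5 × 10^-2
Solving the quadratic: x = (−Ka1 + √(Ka1² + 4·Ka1·C₀))/2 = 4.33 × 10^-2 M
pH = −log(4.33 × 10^-2) = 1.36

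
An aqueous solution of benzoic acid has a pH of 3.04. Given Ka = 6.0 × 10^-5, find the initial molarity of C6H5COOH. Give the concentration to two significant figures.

[H+] = 10^(-3.04) = 9.12 × 10^-4 M = x
Ka = x²/(C₀ − x) ⇒ C₀ = x + x²/Ka
C₀ = 9.12 × 10^-4 + (9.12 × 10^-4)²/(6.0 × 10^-5) = 1.48 × 10^-2 M

C₀ = 1.5 × 10^-2 M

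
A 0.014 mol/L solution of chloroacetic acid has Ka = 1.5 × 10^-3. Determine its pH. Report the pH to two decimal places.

ClCH2COOH ⇌ ClCH2COO- + H+
Ka = [H+]²/(0.014 − [H+]) = 1.5 × 10^-3
Here C₀/Ka ≈ 9.33, so the small-[H+] approximation fails. Use the quadratic:
[H+] = [−0.0015 + √(0.0015² + 8.4e-05)]/2 = 3.89 × 10^-3 M
pH = −log(3.89 × 10^-3) = 2.41

pH = 2.41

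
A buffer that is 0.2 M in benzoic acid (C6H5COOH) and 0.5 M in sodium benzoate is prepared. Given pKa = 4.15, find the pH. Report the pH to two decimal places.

pH = pKa + log([A⁻]/[HA]) = 4.15 + log(0.5/0.2)
pH = 4.15 + (+0.398) = 4.55

pH = 4.55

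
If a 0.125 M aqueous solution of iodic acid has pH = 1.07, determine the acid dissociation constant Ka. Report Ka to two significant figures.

[H+] = 10^(-1.07) = 8.51 × 10^-2 M
At equilibrium [HA] = 0.125 − 8.51 × 10^-2 = 3.99 × 10^-2 M
Ka = [H+][A-]/[HA] = (8.51 × 10^-2)² / 3.99 × 10^-2 = 1.8 × 10^-1

Ka = 1.8 × 10^-1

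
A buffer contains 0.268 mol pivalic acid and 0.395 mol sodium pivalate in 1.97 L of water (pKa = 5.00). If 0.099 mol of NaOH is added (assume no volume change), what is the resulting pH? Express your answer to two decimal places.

pH = 5.47

After neutralization: n((CH3)3CCOOH) = 0.169 mol, n((CH3)3CCOO-) = 0.494 mol.
pH = pKa + log(n_(CH3)3CCOO-/n_(CH3)3CCOOH) = 5.00 + log(0.494/0.169) = 5.00 + (+0.466)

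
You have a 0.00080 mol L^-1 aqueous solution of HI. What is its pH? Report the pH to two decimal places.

pH = 3.10

HI is a strong acid and dissociates completely, so [H+] = 0.00080 M.
pH = -log(0.0008) = 3.10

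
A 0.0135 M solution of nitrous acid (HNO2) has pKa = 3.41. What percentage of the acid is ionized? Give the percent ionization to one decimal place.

15.6%

HNO2 ⇌ NO2- + H+; let x = [H+] at equilibrium.
Ka = 10^(−3.41) = 3.89 × 10^-4
Ka = x²/(C₀ − x); solving the quadratic gives x = 2.11 × 10^-3 M.
% ionization = x/C₀ × 100% = 2.11 × 10^-3/0.0135 × 100% = 15.6%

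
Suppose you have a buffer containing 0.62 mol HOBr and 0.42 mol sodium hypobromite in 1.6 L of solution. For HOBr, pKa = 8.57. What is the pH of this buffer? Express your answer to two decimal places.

Henderson–Hasselbalch: pH = pKa + log([OBr-]/[HOBr]) = 8.57 + log(0.42/0.62)
pH = 8.57 + (-0.169) = 8.40

pH = 8.40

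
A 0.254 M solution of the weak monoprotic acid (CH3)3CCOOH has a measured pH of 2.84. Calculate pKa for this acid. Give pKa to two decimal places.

pKa = 5.08

[H+] = 10^(-2.84) = 1.45 × 10^-3 M
At equilibrium [HA] = 0.254 − 1.45 × 10^-3 = 2.53 × 10^-1 M
Ka = [H+][A-]/[HA] = (1.45 × 10^-3)² / 2.53 × 10^-1 = 8.31 × 10^-6
pKa = -log(8.31 × 10^-6) = 5.08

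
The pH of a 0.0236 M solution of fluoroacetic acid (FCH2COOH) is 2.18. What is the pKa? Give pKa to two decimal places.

[H+] = 10^(-2.18) = 6.61 × 10^-3 M
At equilibrium [HA] = 0.0236 − 6.61 × 10^-3 = 1.70 × 10^-2 M
Ka = [H+][A-]/[HA] = (6.61 × 10^-3)² / 1.70 × 10^-2 = 2.57 × 10^-3
pKa = -log(2.57 × 10^-3) = 2.59

pKa = 2.59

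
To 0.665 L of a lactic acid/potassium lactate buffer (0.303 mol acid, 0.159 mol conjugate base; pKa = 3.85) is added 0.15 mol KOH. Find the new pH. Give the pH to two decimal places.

pH = 4.16

OH- converts CH3CH(OH)COOH to CH3CH(OH)COO-: CH3CH(OH)COOH → 0.153 mol, CH3CH(OH)COO- → 0.309 mol.
Henderson–Hasselbalch with mole ratio 0.309/0.153: pH = 3.85 + (+0.305)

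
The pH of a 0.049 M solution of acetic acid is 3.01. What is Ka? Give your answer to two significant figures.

Ka = 2.0 × 10^-5

[H+] = 10^(-3.01) = 9.77 × 10^-4 M
At equilibrium [HA] = 0.049 − 9.77 × 10^-4 = 4.80 × 10^-2 M
Ka = [H+][A-]/[HA] = (9.77 × 10^-4)² / 4.80 × 10^-2 = 2.0 × 10^-5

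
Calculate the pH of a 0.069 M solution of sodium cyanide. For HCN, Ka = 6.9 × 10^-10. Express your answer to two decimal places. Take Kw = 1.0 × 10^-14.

pH = 11.00

CN- is the conjugate base of the weak acid HCN.
Kb = Kw/Ka = 1.0×10^-14 / 6.9 × 10^-10 = 1.45 × 10^-5
Kb = [OH-]²/(0.069 − [OH-]) = 1.45 × 10^-5
Neglecting [OH-] in the denominator: [OH-] = √(1.45 × 10^-5 × 0.069) = 1.00 × 10^-3 M
([OH-]/C₀ = 1.4% < 5%, so the approximation holds.)
pOH = 3.00, so pH = 14.00 − pOH = 11.00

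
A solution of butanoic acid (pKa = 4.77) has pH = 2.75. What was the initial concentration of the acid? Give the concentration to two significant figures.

[H+] = 10^(-2.75) = 1.78 × 10^-3 M = x
Ka = 10^(−4.77) = 1.70 × 10^-5
Ka = x²/(C₀ − x) ⇒ C₀ = x + x²/Ka
C₀ = 1.78 × 10^-3 + (1.78 × 10^-3)²/(1.70 × 10^-5) = 1.88 × 10^-1 M

C₀ = 1.9 × 10^-1 M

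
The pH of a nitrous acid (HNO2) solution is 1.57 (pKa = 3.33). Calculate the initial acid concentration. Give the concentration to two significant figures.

C₀ = 1.6 M

[H+] = 10^(-1.57) = 2.69 × 10^-2 M = x
Ka = 10^(−3.33) = 4.68 × 10^-4
Ka = x²/(C₀ − x) ⇒ C₀ = x + x²/Ka
C₀ = 2.69 × 10^-2 + (2.69 × 10^-2)²/(4.68 × 10^-4) = 1.57 M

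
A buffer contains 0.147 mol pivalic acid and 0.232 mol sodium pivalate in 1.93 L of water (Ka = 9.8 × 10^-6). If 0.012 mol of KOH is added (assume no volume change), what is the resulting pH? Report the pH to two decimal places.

pH = 5.27

After neutralization: n((CH3)3CCOOH) = 0.135 mol, n((CH3)3CCOO-) = 0.244 mol.
pKa = −log(9.8 × 10^-6) = 5.009
pH = pKa + log([A⁻]/[HA]) = 5.009 + log(0.244/0.135) = 5.009 +0.257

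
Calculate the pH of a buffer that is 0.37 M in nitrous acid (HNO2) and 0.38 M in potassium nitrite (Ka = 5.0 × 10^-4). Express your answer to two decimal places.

pKa = −log(5.0 × 10^-4) = 3.301
pH = pKa + log([A⁻]/[HA]) = 3.301 + log(0.38/0.37)
pH = 3.301 + (+0.012) = 3.31

pH = 3.31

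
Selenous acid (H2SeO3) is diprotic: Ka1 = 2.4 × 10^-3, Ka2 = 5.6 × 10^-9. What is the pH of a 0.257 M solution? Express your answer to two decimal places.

pH = 1.63

Ka1 ≫ Ka2, so treat the first dissociation as the only significant source of H+.
Ka1 = x²/(0.257 − x) = 2.4 × 10^-3
Solving the quadratic: x = (−Ka1 + √(Ka1² + 4·Ka1·C₀))/2 = 2.37 × 10^-2 M
pH = −log(2.37 × 10^-2) = 1.63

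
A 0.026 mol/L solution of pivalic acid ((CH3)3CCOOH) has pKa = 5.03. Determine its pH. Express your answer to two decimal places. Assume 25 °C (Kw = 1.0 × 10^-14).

pH = 3.31

(CH3)3CCOOH ⇌ (CH3)3CCOO- + H+
Ka = 10^(−5.03) = 9.33 × 10^-6
Let x = [H+] at equilibrium. Ka = x²/(0.026 − x).
Assume x ≪ 0.026: x ≈ √(9.33 × 10^-6 × 0.026) = 4.93 × 10^-4 M
pH = −log[H+] = −log(4.93 × 10^-4) = 3.31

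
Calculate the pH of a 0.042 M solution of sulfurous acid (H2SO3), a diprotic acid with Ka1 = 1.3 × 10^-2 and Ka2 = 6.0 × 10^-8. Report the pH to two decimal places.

Since Ka1 ≫ Ka2, the first ionization dominates [H+].
Ka1 = x²/(0.042 − x) = 1.3 × 10^-2
Solving the quadratic: x = (−Ka1 + √(Ka1² + 4·Ka1·C₀))/2 = 1.78 × 10^-2 M
pH = −log(1.78 × 10^-2) = 1.75

pH = 1.75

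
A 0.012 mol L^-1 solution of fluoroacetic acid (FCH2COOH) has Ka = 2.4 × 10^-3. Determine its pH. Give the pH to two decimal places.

FCH2COOH ⇌ FCH2COO- + H+
From the ICE table, Ka = x²/(0.012 − x) = 2.4 × 10^-3.
x is not negligible relative to C₀; solve x² + 0.0024·x − 2.88e-05 = 0.
x = [−0.0024 + √(0.0024² + 0.000115)]/2 = 4.30 × 10^-3 M
pH = −log(4.30 × 10^-3) = 2.37

pH = 2.37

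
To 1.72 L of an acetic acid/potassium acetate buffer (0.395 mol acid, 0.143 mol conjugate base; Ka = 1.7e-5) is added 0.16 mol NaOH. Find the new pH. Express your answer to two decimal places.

OH- converts CH3COOH to CH3COO-: CH3COOH → 0.235 mol, CH3COO- → 0.303 mol.
pKa = −log(1.7 × 10^-5) = 4.770
Henderson–Hasselbalch with mole ratio 0.303/0.235: pH = 4.770 + (+0.110)

pH = 4.88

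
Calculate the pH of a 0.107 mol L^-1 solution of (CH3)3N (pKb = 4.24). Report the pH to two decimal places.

(CH3)3N + H2O ⇌ (CH3)3NH+ + OH-
Kb = 10^(−4.24) = 5.75 × 10^-5
From the ICE table, Kb = [OH-]²/(0.107 − [OH-]) = 5.75 × 10^-5.
Neglecting [OH-] in the denominator: [OH-] = √(5.75 × 10^-5 × 0.107) = 2.48 × 10^-3 M
([OH-]/C₀ = 2.3% < 5%, so the approximation holds.)
pOH = −log(2.48 × 10^-3) = 2.61; pH = 14.00 − 2.61 = 11.39

pH = 11.39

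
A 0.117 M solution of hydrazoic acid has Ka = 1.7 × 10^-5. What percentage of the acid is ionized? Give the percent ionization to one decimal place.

1.2%

HN3 ⇌ N3- + H+; let x = [H+] at equilibrium.
x ≈ √(Ka·C₀) = √(1.7 × 10^-5 × 0.117) = 1.41 × 10^-3 M
% ionization = x/C₀ × 100% = 1.41 × 10^-3/0.117 × 100% = 1.2%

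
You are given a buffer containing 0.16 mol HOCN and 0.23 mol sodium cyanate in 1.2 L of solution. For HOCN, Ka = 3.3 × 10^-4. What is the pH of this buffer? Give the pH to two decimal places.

pKa = −log(3.3 × 10^-4) = 3.481
pH = pKa + log([A⁻]/[HA]) = 3.481 + log(0.23/0.16)
pH = 3.481 + (+0.158) = 3.64

pH = 3.64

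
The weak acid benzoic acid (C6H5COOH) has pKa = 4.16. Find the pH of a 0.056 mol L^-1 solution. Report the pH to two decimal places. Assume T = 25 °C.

C6H5COOH ⇌ C6H5COO- + H+
Ka = 10^(−4.16) = 6.92 × 10^-5
From the ICE table, Ka = x²/(0.056 − x) = 6.92 × 10^-5.
Neglecting x in the denominator: x = √(6.92 × 10^-5 × 0.056) = 1.97 × 10^-3 M
pH = −log(1.97 × 10^-3) = 2.71

pH = 2.71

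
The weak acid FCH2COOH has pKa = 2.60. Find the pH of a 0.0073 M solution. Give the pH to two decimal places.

pH = 2.49

FCH2COOH ⇌ FCH2COO- + H+
Ka = 10^(−2.60) = 2.51 × 10^-3
Let x = [H+] at equilibrium. Ka = x²/(0.0073 − x).
The 5% rule fails; solving x² + Ka·x − Ka·C₀ = 0 exactly:
x = [−0.00251 + √(0.00251² + 7.33e-05)]/2 = 3.21 × 10^-3 M
pH = −log[H+] = −log(3.21 × 10^-3) = 2.49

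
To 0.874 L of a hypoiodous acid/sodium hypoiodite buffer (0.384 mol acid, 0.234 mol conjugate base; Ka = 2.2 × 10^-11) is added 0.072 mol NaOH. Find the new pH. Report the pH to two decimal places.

After neutralization: n(HOI) = 0.312 mol, n(OI-) = 0.306 mol.
pKa = −log(2.2 × 10^-11) = 10.658
pH = pKa + log([A⁻]/[HA]) = 10.658 + log(0.306/0.312) = 10.658 -0.008

pH = 10.65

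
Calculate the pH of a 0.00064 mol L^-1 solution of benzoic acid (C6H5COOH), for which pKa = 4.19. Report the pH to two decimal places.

pH = 3.76

C6H5COOH ⇌ C6H5COO- + H+
Ka = 10^(−4.19) = 6.46 × 10^-5
Let x = [H+] at equilibrium. Ka = x²/(0.00064 − x).
x is not negligible relative to C₀; solve x² + 6.46e-05·x − 4.13e-08 = 0.
x = [−6.46e-05 + √(6.46e-05² + 1.65e-07)]/2 = 1.74 × 10^-4 M
pH = −log(1.74 × 10^-4) = 3.76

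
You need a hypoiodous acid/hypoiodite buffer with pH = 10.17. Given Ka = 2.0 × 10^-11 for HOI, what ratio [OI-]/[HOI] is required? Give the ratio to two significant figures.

ratio = 0.30

pKa = -log(2.0 × 10^-11) = 10.699
pH = pKa + log(r) ⇒ log(r) = 10.17 − 10.699 = -0.529
r = [OI-]/[HOI] = 10^(-0.529) = 0.296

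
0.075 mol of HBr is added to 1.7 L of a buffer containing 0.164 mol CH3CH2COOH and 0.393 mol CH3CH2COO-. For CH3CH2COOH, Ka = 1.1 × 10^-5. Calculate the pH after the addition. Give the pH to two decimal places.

Added H+ converts CH3CH2COO- to CH3CH2COOH: CH3CH2COOH → 0.239 mol, CH3CH2COO- → 0.318 mol.
pKa = −log(1.1 × 10^-5) = 4.959
pH = pKa + log([A⁻]/[HA]) = 4.959 + log(0.318/0.239) = 4.959 +0.124

pH = 5.08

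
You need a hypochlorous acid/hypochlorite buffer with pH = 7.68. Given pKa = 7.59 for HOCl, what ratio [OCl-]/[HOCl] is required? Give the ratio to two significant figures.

pH = pKa + log(r) ⇒ log(r) = 7.68 − 7.59 = +0.09
r = [OCl-]/[HOCl] = 10^(+0.09) = 1.23

ratio = 1.2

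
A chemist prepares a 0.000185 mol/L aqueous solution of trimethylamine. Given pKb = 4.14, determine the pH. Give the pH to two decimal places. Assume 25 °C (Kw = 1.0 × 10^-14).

pH = 9.93

(CH3)3N + H2O ⇌ (CH3)3NH+ + OH-
Kb = 10^(−4.14) = 7.24 × 10^-5
Kb = [OH-]²/(0.000185 − [OH-]) = 7.24 × 10^-5
The 5% rule fails; solving [OH-]² + Kb·[OH-] − Kb·C₀ = 0 exactly:
[OH-] = [−7.24e-05 + √(7.24e-05² + 5.36e-08)]/2 = 8.51 × 10^-5 M
pOH = −log(8.51 × 10^-5) = 4.07; pH = 14.00 − 4.07 = 9.93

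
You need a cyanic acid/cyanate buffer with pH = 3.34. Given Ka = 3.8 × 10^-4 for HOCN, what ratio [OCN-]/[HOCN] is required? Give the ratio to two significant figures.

pKa = -log(3.8 × 10^-4) = 3.420
pH = pKa + log(r) ⇒ log(r) = 3.34 − 3.420 = -0.080
r = [OCN-]/[HOCN] = 10^(-0.080) = 0.832

ratio = 0.83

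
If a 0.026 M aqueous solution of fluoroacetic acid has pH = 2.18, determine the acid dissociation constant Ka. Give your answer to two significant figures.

[H+] = 10^(-2.18) = 6.61 × 10^-3 M
At equilibrium [HA] = 0.026 − 6.61 × 10^-3 = 1.94 × 10^-2 M
Ka = [H+][A-]/[HA] = (6.61 × 10^-3)² / 1.94 × 10^-2 = 2.3 × 10^-3

Ka = 2.3 × 10^-3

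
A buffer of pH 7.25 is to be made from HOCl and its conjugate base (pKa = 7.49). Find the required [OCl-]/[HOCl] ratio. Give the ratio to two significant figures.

ratio = 0.58

pH = pKa + log(r) ⇒ log(r) = 7.25 − 7.49 = -0.24
r = [OCl-]/[HOCl] = 10^(-0.24) = 0.575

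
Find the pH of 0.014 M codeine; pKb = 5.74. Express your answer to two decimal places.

pH = 10.20

C18H21NO3 + H2O ⇌ C18H22NO3+ + OH-
Kb = 10^(−5.74) = 1.82 × 10^-6
From the ICE table, Kb = [OH-]²/(0.014 − [OH-]) = 1.82 × 10^-6.
Neglecting [OH-] in the denominator: [OH-] = √(1.82 × 10^-6 × 0.014) = 1.60 × 10^-4 M
Check: 1.1% ionized — well under 5%, approximation valid.
pOH = −log(1.60 × 10^-4) = 3.80; pH = 14.00 − 3.80 = 10.20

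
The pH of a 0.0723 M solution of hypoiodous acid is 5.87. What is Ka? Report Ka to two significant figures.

Ka = 2.5 × 10^-11

[H+] = 10^(-5.87) = 1.35 × 10^-6 M
At equilibrium [HA] = 0.0723 − 1.35 × 10^-6 = 7.23 × 10^-2 M
Ka = [H+][A-]/[HA] = (1.35 × 10^-6)² / 7.23 × 10^-2 = 2.5 × 10^-11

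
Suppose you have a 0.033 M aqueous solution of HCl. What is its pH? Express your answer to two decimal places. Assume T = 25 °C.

pH = 1.48

HCl is a strong acid and dissociates completely, so [H+] = 0.033 M.
pH = -log(0.033) = 1.48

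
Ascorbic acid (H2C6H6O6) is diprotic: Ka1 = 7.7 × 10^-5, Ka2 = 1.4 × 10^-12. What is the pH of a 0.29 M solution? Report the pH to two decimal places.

Ka1 ≫ Ka2, so treat the first dissociation as the only significant source of H+.
Ka1 = x²/(0.29 − x) = 7.7 × 10^-5
x ≈ √(7.7 × 10^-5 × 0.29) = 4.73 × 10^-3 M
pH = −log(4.73 × 10^-3) = 2.33

pH = 2.33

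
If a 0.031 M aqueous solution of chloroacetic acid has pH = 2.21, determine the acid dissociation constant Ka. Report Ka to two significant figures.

Ka = 1.5 × 10^-3

[H+] = 10^(-2.21) = 6.17 × 10^-3 M
At equilibrium [HA] = 0.031 − 6.17 × 10^-3 = 2.48 × 10^-2 M
Ka = [H+][A-]/[HA] = (6.17 × 10^-3)² / 2.48 × 10^-2 = 1.5 × 10^-3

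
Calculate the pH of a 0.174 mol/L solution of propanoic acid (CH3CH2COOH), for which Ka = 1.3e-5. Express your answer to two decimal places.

pH = 2.82

CH3CH2COOH ⇌ CH3CH2COO- + H+
From the ICE table, Ka = [H+]²/(0.174 − [H+]) = 1.3 × 10^-5.
Neglecting [H+] in the denominator: [H+] = √(1.3 × 10^-5 × 0.174) = 1.50 × 10^-3 M
pH = −log[H+] = −log(1.50 × 10^-3) = 2.82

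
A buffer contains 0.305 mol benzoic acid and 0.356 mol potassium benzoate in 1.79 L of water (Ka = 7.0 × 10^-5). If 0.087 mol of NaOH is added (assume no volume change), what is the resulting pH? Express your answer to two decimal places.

OH- converts C6H5COOH to C6H5COO-: C6H5COOH → 0.218 mol, C6H5COO- → 0.443 mol.
pKa = −log(7.0 × 10^-5) = 4.155
pH = pKa + log([A⁻]/[HA]) = 4.155 + log(0.443/0.218) = 4.155 +0.308

pH = 4.46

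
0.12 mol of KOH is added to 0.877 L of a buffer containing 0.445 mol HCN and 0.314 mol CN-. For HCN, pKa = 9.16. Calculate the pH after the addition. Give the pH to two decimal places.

After neutralization: n(HCN) = 0.325 mol, n(CN-) = 0.434 mol.
Henderson–Hasselbalch with mole ratio 0.434/0.325: pH = 9.16 + (+0.126)

pH = 9.29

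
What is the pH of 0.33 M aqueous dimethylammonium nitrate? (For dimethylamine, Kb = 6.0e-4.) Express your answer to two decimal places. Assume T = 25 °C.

(CH3)2NH2+ is the conjugate acid of the weak base (CH3)2NH.
Ka = Kw/Kb = 1.0×10^-14 / 6.0 × 10^-4 = 1.67 × 10^-11
Ka = [H+]²/(0.33 − [H+]) = 1.67 × 10^-11
Assume [H+] ≪ 0.33: [H+] ≈ √(1.67 × 10^-11 × 0.33) = 2.35 × 10^-6 M
pH = −log[H+] = −log(2.35 × 10^-6) = 5.63

pH = 5.63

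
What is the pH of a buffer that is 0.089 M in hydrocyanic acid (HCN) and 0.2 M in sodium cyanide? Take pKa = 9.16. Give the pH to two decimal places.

pH = pKa + log([A⁻]/[HA]) = 9.16 + log(0.2/0.089)
pH = 9.16 + (+0.352) = 9.51

pH = 9.51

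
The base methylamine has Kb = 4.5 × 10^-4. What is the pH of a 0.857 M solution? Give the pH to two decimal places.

pH = 12.29

CH3NH2 + H2O ⇌ CH3NH3+ + OH-
Let x = [OH-] at equilibrium. Kb = x²/(0.857 − x).
Neglecting x in the denominator: x = √(4.5 × 10^-4 × 0.857) = 1.96 × 10^-2 M
(x/C₀ = 2.3% < 5%, so the approximation holds.)
pOH = 1.71, so pH = 14.00 − pOH = 12.29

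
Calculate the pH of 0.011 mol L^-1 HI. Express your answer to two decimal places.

pH = 1.96

HI is a strong acid and dissociates completely, so [H+] = 0.011 M.
pH = -log(0.011) = 1.96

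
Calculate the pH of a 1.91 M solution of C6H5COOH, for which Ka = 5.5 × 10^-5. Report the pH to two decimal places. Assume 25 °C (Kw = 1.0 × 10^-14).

C6H5COOH ⇌ C6H5COO- + H+
Ka = [H+]²/(1.91 − [H+]) = 5.5 × 10^-5
Assume [H+] ≪ 1.91: [H+] ≈ √(5.5 × 10^-5 × 1.91) = 1.02 × 10^-2 M
pH = −log[H+] = −log(1.02 × 10^-2) = 1.99

pH = 1.99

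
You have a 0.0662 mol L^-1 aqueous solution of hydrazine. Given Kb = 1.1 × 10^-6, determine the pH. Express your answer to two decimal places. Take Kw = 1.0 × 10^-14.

N2H4 + H2O ⇌ N2H5+ + OH-
From the ICE table, Kb = [OH-]²/(0.0662 − [OH-]) = 1.1 × 10^-6.
Since Kb ≪ C₀, [OH-] ≈ √(Kb·C₀) = 2.70 × 10^-4 M.
([OH-]/C₀ = 0.41% < 5%, so the approximation holds.)
pOH = 3.57, so pH = 14.00 − pOH = 10.43

pH = 10.43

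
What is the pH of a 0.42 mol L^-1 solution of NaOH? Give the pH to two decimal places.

pH = 13.62

NaOH is a strong base; [OH-] = 0.42 M.
pOH = -log(0.42) = 0.38
pH = 14.00 - 0.38 = 13.62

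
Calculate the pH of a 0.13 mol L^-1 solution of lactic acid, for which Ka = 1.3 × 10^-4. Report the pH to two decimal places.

pH = 2.39

CH3CH(OH)COOH ⇌ CH3CH(OH)COO- + H+
Ka = x²/(0.13 − x) = 1.3 × 10^-4
Neglecting x in the denominator: x = √(1.3 × 10^-4 × 0.13) = 4.11 × 10^-3 M
(x/C₀ = 3.2% < 5%, so the approximation holds.)
pH = −log(4.11 × 10^-3) = 2.39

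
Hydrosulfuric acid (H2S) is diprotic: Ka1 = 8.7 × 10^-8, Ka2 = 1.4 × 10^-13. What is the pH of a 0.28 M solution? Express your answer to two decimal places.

Since Ka1 ≫ Ka2, the first ionization dominates [H+].
Ka1 = x²/(0.28 − x) = 8.7 × 10^-8
x ≈ √(8.7 × 10^-8 × 0.28) = 1.56 × 10^-4 M
pH = −log(1.56 × 10^-4) = 3.81

pH = 3.81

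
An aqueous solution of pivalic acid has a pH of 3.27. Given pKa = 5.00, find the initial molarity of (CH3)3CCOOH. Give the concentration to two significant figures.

[H+] = 10^(-3.27) = 5.37 × 10^-4 M = x
Ka = 10^(−5.00) = 1.00 × 10^-5
Ka = x²/(C₀ − x) ⇒ C₀ = x + x²/Ka
C₀ = 5.37 × 10^-4 + (5.37 × 10^-4)²/(1.00 × 10^-5) = 2.94 × 10^-2 M

C₀ = 2.9 × 10^-2 M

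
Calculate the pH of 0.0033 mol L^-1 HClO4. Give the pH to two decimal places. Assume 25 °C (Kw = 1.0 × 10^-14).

HClO4 is a strong acid and dissociates completely, so [H+] = 0.0033 M.
pH = -log(0.0033) = 2.48

pH = 2.48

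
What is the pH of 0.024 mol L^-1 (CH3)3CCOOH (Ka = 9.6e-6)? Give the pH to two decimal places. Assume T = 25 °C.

(CH3)3CCOOH ⇌ (CH3)3CCOO- + H+
Ka = x²/(0.024 − x) = 9.6 × 10^-6
Assume x ≪ 0.024: x ≈ √(9.6 × 10^-6 × 0.024) = 4.80 × 10^-4 M
(x/C₀ = 2% < 5%, so the approximation holds.)
pH = −log[H+] = −log(4.80 × 10^-4) = 3.32

pH = 3.32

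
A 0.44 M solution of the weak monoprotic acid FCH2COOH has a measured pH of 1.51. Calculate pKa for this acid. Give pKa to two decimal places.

[H+] = 10^(-1.51) = 3.09 × 10^-2 M
At equilibrium [HA] = 0.44 − 3.09 × 10^-2 = 4.09 × 10^-1 M
Ka = [H+][A-]/[HA] = (3.09 × 10^-2)² / 4.09 × 10^-1 = 2.33 × 10^-3
pKa = -log(2.33 × 10^-3) = 2.63

pKa = 2.63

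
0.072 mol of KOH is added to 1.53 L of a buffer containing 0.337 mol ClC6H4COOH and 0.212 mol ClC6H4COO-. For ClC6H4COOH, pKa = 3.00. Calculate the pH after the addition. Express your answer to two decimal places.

pH = 3.03

OH- converts ClC6H4COOH to ClC6H4COO-: ClC6H4COOH → 0.265 mol, ClC6H4COO- → 0.284 mol.
Henderson–Hasselbalch with mole ratio 0.284/0.265: pH = 3.00 + (+0.030)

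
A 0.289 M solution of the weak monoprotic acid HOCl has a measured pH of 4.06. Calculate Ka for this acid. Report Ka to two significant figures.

Ka = 2.6 × 10^-8

[H+] = 10^(-4.06) = 8.71 × 10^-5 M
At equilibrium [HA] = 0.289 − 8.71 × 10^-5 = 2.89 × 10^-1 M
Ka = [H+][A-]/[HA] = (8.71 × 10^-5)² / 2.89 × 10^-1 = 2.6 × 10^-8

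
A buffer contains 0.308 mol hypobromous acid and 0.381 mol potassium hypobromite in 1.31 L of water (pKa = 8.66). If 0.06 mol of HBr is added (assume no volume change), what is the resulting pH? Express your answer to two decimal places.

Added H+ converts OBr- to HOBr: HOBr → 0.368 mol, OBr- → 0.321 mol.
pH = pKa + log(n_OBr-/n_HOBr) = 8.66 + log(0.321/0.368) = 8.66 + (-0.059)

pH = 8.60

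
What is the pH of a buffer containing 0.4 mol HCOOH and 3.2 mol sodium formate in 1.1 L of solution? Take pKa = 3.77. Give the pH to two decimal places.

pH = 4.67

Using pH = pKa + log([base]/[acid]) with [base]/[acid] = 3.2/0.4:
pH = 3.77 + (+0.903) = 4.67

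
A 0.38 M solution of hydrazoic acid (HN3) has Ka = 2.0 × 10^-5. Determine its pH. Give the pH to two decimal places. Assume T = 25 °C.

pH = 2.56

HN3 ⇌ N3- + H+
Ka = x²/(0.38 − x) = 2.0 × 10^-5
Since Ka ≪ C₀, x ≈ √(Ka·C₀) = 2.76 × 10^-3 M.
pH = −log[H+] = −log(2.76 × 10^-3) = 2.56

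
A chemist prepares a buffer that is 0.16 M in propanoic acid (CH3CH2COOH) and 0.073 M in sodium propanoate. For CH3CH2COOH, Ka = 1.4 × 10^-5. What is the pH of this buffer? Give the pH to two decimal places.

pKa = −log(1.4 × 10^-5) = 4.854
Henderson–Hasselbalch: pH = pKa + log([CH3CH2COO-]/[CH3CH2COOH]) = 4.854 + log(0.073/0.16)
pH = 4.854 + (-0.341) = 4.51

pH = 4.51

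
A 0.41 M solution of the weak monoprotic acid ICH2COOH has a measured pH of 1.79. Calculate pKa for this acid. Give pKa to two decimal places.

[H+] = 10^(-1.79) = 1.62 × 10^-2 M
At equilibrium [HA] = 0.41 − 1.62 × 10^-2 = 3.94 × 10^-1 M
Ka = [H+][A-]/[HA] = (1.62 × 10^-2)² / 3.94 × 10^-1 = 6.66 × 10^-4
pKa = -log(6.66 × 10^-4) = 3.18

pKa = 3.18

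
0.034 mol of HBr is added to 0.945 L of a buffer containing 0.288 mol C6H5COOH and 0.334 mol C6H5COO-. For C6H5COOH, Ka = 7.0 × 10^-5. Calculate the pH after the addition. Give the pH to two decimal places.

Added H+ converts C6H5COO- to C6H5COOH: C6H5COOH → 0.322 mol, C6H5COO- → 0.3 mol.
pKa = −log(7.0 × 10^-5) = 4.155
Henderson–Hasselbalch with mole ratio 0.3/0.322: pH = 4.155 + (-0.031)

pH = 4.12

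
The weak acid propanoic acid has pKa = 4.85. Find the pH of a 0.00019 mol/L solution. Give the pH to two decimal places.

CH3CH2COOH ⇌ CH3CH2COO- + H+
Ka = 10^(−4.85) = 1.41 × 10^-5
Ka = x²/(0.00019 − x) = 1.41 × 10^-5
x is not negligible relative to C₀; solve x² + 1.41e-05·x − 2.68e-09 = 0.
x = [−1.41e-05 + √(1.41e-05² + 1.07e-08)]/2 = 4.52 × 10^-5 M
pH = −log(4.52 × 10^-5) = 4.34

pH = 4.34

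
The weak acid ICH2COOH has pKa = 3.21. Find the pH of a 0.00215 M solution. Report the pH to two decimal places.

ICH2COOH ⇌ ICH2COO- + H+
Ka = 10^(−3.21) = 6.17 × 10^-4
From the ICE table, Ka = x²/(0.00215 − x) = 6.17 × 10^-4.
Here C₀/Ka ≈ 3.48, so the small-x approximation fails. Use the quadratic:
x = (−Ka + √(Ka² + 4·Ka·C₀))/2 = 8.84 × 10^-4 M
pH = −log(8.84 × 10^-4) = 3.05

pH = 3.05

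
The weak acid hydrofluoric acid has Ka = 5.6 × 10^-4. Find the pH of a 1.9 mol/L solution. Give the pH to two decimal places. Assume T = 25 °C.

pH = 1.49

HF ⇌ F- + H+
Ka = [H+]²/(1.9 − [H+]) = 5.6 × 10^-4
Assume [H+] ≪ 1.9: [H+] ≈ √(5.6 × 10^-4 × 1.9) = 3.26 × 10^-2 M
pH = −log(3.26 × 10^-2) = 1.49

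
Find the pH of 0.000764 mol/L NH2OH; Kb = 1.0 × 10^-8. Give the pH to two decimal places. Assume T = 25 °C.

pH = 8.44

NH2OH + H2O ⇌ NH3OH+ + OH-
From the ICE table, Kb = [OH-]²/(0.000764 − [OH-]) = 1.0 × 10^-8.
Assume [OH-] ≪ 0.000764: [OH-] ≈ √(1.0 × 10^-8 × 0.000764) = 2.76 × 10^-6 M
([OH-]/C₀ = 0.36% < 5%, so the approximation holds.)
pOH = −log(2.76 × 10^-6) = 5.56; pH = 14.00 − 5.56 = 8.44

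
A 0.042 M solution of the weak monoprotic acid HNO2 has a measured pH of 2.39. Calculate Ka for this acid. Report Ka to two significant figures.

[H+] = 10^(-2.39) = 4.07 × 10^-3 M
At equilibrium [HA] = 0.042 − 4.07 × 10^-3 = 3.79 × 10^-2 M
Ka = [H+][A-]/[HA] = (4.07 × 10^-3)² / 3.79 × 10^-2 = 4.4 × 10^-4

Ka = 4.4 × 10^-4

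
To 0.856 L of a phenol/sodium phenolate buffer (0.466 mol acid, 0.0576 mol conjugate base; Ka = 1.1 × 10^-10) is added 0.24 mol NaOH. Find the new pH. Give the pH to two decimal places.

pH = 10.08

OH- converts C6H5OH to C6H5O-: C6H5OH → 0.226 mol, C6H5O- → 0.298 mol.
pKa = −log(1.1 × 10^-10) = 9.959
pH = pKa + log([A⁻]/[HA]) = 9.959 + log(0.298/0.226) = 9.959 +0.120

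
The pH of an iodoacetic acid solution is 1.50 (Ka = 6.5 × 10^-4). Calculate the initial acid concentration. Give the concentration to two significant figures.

[H+] = 10^(-1.50) = 3.16 × 10^-2 M = x
Ka = x²/(C₀ − x) ⇒ C₀ = x + x²/Ka
C₀ = 3.16 × 10^-2 + (3.16 × 10^-2)²/(6.5 × 10^-4) = 1.57 M

C₀ = 1.6 M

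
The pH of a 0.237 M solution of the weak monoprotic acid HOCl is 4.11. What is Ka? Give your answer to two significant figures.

Ka = 2.5 × 10^-8

[H+] = 10^(-4.11) = 7.76 × 10^-5 M
At equilibrium [HA] = 0.237 − 7.76 × 10^-5 = 2.37 × 10^-1 M
Ka = [H+][A-]/[HA] = (7.76 × 10^-5)² / 2.37 × 10^-1 = 2.5 × 10^-8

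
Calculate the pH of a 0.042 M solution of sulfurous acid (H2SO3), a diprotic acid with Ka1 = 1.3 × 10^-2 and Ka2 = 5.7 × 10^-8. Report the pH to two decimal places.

Since Ka1 ≫ Ka2, the first ionization dominates [H+].
Ka1 = x²/(0.042 − x) = 1.3 × 10^-2
Solving the quadratic: x = (−Ka1 + √(Ka1² + 4·Ka1·C₀))/2 = 1.78 × 10^-2 M
pH = −log(1.78 × 10^-2) = 1.75

pH = 1.75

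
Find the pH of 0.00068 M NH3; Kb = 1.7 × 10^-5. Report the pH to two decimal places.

pH = 10.00

NH3 + H2O ⇌ NH4+ + OH-
From the ICE table, Kb = [OH-]²/(0.00068 − [OH-]) = 1.7 × 10^-5.
Here C₀/Kb ≈ 40, so the small-[OH-] approximation fails. Use the quadratic:
[OH-] = (−Kb + √(Kb² + 4·Kb·C₀))/2 = 9.94 × 10^-5 M
pOH = 4.00, so pH = 14.00 − pOH = 10.00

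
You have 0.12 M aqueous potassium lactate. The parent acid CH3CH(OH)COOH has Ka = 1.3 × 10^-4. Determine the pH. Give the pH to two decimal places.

pH = 8.48

CH3CH(OH)COO- is the conjugate base of the weak acid CH3CH(OH)COOH.
Kb = Kw/Ka = 1.0×10^-14 / 1.3 × 10^-4 = 7.69 × 10^-11
Kb = x²/(0.12 − x) = 7.69 × 10^-11
Since Kb ≪ C₀, x ≈ √(Kb·C₀) = 3.04 × 10^-6 M.
Check: 0.0025% ionized — well under 5%, approximation valid.
pOH = 5.52, so pH = 14.00 − pOH = 8.48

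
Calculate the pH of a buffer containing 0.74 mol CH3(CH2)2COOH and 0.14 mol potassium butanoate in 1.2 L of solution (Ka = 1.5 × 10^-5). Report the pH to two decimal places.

pH = 4.10

pKa = −log(1.5 × 10^-5) = 4.824
Using pH = pKa + log([base]/[acid]) with [base]/[acid] = 0.14/0.74:
pH = 4.824 + (-0.723) = 4.10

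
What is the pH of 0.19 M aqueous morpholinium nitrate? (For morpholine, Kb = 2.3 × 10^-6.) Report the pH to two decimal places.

pH = 4.54

C4H8ONH2+ is the conjugate acid of the weak base C4H8ONH.
Ka = Kw/Kb = 1.0×10^-14 / 2.3 × 10^-6 = 4.35 × 10^-9
From the ICE table, Ka = x²/(0.19 − x) = 4.35 × 10^-9.
Since Ka ≪ C₀, x ≈ √(Ka·C₀) = 2.87 × 10^-5 M.
Check: 0.015% ionized — well under 5%, approximation valid.
pH = −log(2.87 × 10^-5) = 4.54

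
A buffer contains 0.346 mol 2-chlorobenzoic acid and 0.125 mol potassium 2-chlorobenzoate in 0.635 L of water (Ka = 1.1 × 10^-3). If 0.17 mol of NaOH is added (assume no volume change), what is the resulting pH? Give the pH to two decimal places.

pH = 3.18

OH- converts ClC6H4COOH to ClC6H4COO-: ClC6H4COOH → 0.176 mol, ClC6H4COO- → 0.295 mol.
pKa = −log(1.1 × 10^-3) = 2.959
pH = pKa + log(n_ClC6H4COO-/n_ClC6H4COOH) = 2.959 + log(0.295/0.176) = 2.959 + (+0.224)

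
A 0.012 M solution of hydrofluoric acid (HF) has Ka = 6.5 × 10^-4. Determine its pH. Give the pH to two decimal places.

pH = 2.60

HF ⇌ F- + H+
From the ICE table, Ka = x²/(0.012 − x) = 6.5 × 10^-4.
The 5% rule fails; solving x² + Ka·x − Ka·C₀ = 0 exactly:
x = (−Ka + √(Ka² + 4·Ka·C₀))/2 = 2.49 × 10^-3 M
pH = −log[H+] = −log(2.49 × 10^-3) = 2.60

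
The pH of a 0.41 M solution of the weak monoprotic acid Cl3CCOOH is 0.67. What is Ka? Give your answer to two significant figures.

Ka = 2.3 × 10^-1

[H+] = 10^(-0.67) = 2.14 × 10^-1 M
At equilibrium [HA] = 0.41 − 2.14 × 10^-1 = 1.96 × 10^-1 M
Ka = [H+][A-]/[HA] = (2.14 × 10^-1)² / 1.96 × 10^-1 = 2.3 × 10^-1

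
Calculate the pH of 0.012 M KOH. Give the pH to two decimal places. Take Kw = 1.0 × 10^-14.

KOH is a strong base; [OH-] = 0.012 M.
pOH = -log(0.012) = 1.92
pH = 14.00 - 1.92 = 12.08

pH = 12.08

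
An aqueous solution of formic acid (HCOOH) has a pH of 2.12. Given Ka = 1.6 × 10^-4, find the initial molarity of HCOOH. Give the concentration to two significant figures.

[H+] = 10^(-2.12) = 7.59 × 10^-3 M = x
Ka = x²/(C₀ − x) ⇒ C₀ = x + x²/Ka
C₀ = 7.59 × 10^-3 + (7.59 × 10^-3)²/(1.6 × 10^-4) = 3.68 × 10^-1 M

C₀ = 3.7 × 10^-1 M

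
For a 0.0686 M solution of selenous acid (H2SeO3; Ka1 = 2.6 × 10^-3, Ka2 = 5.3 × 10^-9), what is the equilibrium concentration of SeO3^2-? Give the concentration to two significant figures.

First ionization gives [H+] ≈ [HSeO3-] = 1.21 × 10^-2 M.
Second step: Ka2 = [H+][SeO3^2-]/[HSeO3-] ≈ [SeO3^2-] (since [H+] ≈ [HSeO3-]).
So [SeO3^2-] ≈ Ka2.

5.3 × 10^-9 M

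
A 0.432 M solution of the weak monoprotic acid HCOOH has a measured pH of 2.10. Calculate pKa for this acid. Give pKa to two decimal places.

pKa = 3.83

[H+] = 10^(-2.10) = 7.94 × 10^-3 M
At equilibrium [HA] = 0.432 − 7.94 × 10^-3 = 4.24 × 10^-1 M
Ka = [H+][A-]/[HA] = (7.94 × 10^-3)² / 4.24 × 10^-1 = 1.49 × 10^-4
pKa = -log(1.49 × 10^-4) = 3.83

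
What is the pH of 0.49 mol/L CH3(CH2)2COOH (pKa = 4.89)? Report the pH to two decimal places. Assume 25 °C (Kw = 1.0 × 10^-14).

pH = 2.60

CH3(CH2)2COOH ⇌ CH3(CH2)2COO- + H+
Ka = 10^(−4.89) = 1.29 × 10^-5
Ka = x²/(0.49 − x) = 1.29 × 10^-5
Assume x ≪ 0.49: x ≈ √(1.29 × 10^-5 × 0.49) = 2.51 × 10^-3 M
(x/C₀ = 0.51% < 5%, so the approximation holds.)
pH = −log(2.51 × 10^-3) = 2.60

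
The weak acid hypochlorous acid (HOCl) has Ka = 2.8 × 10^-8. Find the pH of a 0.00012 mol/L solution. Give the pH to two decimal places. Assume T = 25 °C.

pH = 5.74

HOCl ⇌ OCl- + H+
From the ICE table, Ka = [H+]²/(0.00012 − [H+]) = 2.8 × 10^-8.
Since Ka ≪ C₀, [H+] ≈ √(Ka·C₀) = 1.83 × 10^-6 M.
([H+]/C₀ = 1.5% < 5%, so the approximation holds.)
pH = −log[H+] = −log(1.83 × 10^-6) = 5.74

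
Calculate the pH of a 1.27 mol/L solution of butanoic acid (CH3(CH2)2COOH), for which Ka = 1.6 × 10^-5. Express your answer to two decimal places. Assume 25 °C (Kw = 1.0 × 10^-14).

CH3(CH2)2COOH ⇌ CH3(CH2)2COO- + H+
From the ICE table, Ka = x²/(1.27 − x) = 1.6 × 10^-5.
Since Ka ≪ C₀, x ≈ √(Ka·C₀) = 4.51 × 10^-3 M.
pH = −log(4.51 × 10^-3) = 2.35

pH = 2.35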